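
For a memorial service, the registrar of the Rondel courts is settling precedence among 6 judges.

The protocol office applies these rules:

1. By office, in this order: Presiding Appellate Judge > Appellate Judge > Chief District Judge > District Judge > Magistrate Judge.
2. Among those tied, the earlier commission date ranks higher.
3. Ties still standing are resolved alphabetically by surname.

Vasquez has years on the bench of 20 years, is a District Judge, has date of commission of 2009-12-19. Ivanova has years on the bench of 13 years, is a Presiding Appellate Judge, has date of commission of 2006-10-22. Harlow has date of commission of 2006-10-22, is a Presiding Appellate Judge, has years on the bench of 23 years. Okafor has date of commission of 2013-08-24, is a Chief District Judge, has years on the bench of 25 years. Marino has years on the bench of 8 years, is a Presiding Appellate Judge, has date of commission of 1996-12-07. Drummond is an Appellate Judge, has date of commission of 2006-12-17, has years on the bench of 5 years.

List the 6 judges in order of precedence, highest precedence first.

By office: Marino, Harlow and Ivanova (Presiding Appellate Judge); then Drummond (Appellate Judge); then Okafor (Chief District Judge); then Vasquez (District Judge).
Among Marino, Harlow and Ivanova, by date of commission (earlier first): Marino (1996-12-07) before Harlow and Ivanova (2006-10-22).
Among Harlow and Ivanova, alphabetically by surname: Harlow before Ivanova.
Full order: Marino, Harlow, Ivanova, Drummond, Okafor, Vasquez.

Marino, Harlow, Ivanova, Drummond, Okafor, Vasquez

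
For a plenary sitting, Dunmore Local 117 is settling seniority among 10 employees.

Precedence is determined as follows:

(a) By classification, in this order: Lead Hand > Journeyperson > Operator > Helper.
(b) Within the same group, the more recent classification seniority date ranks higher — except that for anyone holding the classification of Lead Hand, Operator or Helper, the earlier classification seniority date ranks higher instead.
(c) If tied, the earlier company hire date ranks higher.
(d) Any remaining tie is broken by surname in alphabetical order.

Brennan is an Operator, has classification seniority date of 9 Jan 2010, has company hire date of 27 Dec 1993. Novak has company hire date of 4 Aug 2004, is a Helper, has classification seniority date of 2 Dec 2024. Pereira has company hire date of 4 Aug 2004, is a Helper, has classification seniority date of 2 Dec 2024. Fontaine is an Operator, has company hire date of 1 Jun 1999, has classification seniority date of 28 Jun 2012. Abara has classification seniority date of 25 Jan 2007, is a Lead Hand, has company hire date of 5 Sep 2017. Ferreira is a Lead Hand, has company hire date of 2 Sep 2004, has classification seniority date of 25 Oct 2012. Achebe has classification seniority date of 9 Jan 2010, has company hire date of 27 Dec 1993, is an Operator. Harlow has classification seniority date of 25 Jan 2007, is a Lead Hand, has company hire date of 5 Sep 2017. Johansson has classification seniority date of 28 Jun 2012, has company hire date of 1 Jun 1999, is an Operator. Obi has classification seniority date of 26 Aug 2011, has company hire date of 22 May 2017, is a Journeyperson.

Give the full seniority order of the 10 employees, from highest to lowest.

Abara, Harlow, Ferreira, Obi, Achebe, Brennan, Fontaine, Johansson, Novak, Pereira

By classification: Abara, Harlow and Ferreira (Lead Hand); then Obi (Journeyperson); then Achebe, Brennan, Fontaine and Johansson (Operator); then Novak and Pereira (Helper).
Among Abara, Harlow and Ferreira, by classification seniority date (earlier first) (reversed rule for this group): Abara and Harlow (25 Jan 2007) before Ferreira (25 Oct 2012).
Abara and Harlow both have company hire date 5 Sep 2017, so the next rule applies.
Among Abara and Harlow, alphabetically by surname: Abara before Harlow.
Among Achebe, Brennan, Fontaine and Johansson, by classification seniority date (earlier first) (reversed rule for this group): Achebe and Brennan (9 Jan 2010) before Fontaine and Johansson (28 Jun 2012).
Achebe and Brennan both have company hire date 27 Dec 1993, so the next rule applies.
Among Achebe and Brennan, alphabetically by surname: Achebe before Brennan.
Fontaine and Johansson both have company hire date 1 Jun 1999, so the next rule applies.
Among Fontaine and Johansson, alphabetically by surname: Fontaine before Johansson.
Novak and Pereira both have classification seniority date 2 Dec 2024, so the next rule applies.
Novak and Pereira both have company hire date 4 Aug 2004, so the next rule applies.
Among Novak and Pereira, alphabetically by surname: Novak before Pereira.
Full order: Abara, Harlow, Ferreira, Obi, Achebe, Brennan, Fontaine, Johansson, Novak, Pereira.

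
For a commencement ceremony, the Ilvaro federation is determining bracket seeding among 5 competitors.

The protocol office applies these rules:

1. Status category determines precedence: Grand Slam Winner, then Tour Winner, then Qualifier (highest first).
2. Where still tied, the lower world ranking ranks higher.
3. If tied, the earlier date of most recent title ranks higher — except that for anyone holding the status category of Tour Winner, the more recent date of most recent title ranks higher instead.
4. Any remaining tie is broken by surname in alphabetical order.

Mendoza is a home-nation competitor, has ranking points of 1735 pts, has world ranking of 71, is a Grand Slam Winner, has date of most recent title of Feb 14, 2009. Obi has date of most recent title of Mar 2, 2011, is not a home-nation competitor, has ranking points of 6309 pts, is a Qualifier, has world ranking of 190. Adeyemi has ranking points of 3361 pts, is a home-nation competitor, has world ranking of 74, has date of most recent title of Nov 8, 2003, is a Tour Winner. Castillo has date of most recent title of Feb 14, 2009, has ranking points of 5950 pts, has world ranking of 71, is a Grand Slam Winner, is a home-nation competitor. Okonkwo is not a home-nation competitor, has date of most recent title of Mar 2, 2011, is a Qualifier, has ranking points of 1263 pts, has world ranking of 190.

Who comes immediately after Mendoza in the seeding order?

Adeyemi

By status category: Castillo and Mendoza (Grand Slam Winner); then Adeyemi (Tour Winner); then Obi and Okonkwo (Qualifier).
Castillo and Mendoza both have world ranking 71, so the next rule applies.
Castillo and Mendoza both have date of most recent title Feb 14, 2009, so the next rule applies.
Among Castillo and Mendoza, alphabetically by surname: Castillo before Mendoza.
Obi and Okonkwo both have world ranking 190, so the next rule applies.
Obi and Okonkwo both have date of most recent title Mar 2, 2011, so the next rule applies.
Among Obi and Okonkwo, alphabetically by surname: Obi before Okonkwo.
Order: Castillo, Mendoza, Adeyemi, Obi, Okonkwo.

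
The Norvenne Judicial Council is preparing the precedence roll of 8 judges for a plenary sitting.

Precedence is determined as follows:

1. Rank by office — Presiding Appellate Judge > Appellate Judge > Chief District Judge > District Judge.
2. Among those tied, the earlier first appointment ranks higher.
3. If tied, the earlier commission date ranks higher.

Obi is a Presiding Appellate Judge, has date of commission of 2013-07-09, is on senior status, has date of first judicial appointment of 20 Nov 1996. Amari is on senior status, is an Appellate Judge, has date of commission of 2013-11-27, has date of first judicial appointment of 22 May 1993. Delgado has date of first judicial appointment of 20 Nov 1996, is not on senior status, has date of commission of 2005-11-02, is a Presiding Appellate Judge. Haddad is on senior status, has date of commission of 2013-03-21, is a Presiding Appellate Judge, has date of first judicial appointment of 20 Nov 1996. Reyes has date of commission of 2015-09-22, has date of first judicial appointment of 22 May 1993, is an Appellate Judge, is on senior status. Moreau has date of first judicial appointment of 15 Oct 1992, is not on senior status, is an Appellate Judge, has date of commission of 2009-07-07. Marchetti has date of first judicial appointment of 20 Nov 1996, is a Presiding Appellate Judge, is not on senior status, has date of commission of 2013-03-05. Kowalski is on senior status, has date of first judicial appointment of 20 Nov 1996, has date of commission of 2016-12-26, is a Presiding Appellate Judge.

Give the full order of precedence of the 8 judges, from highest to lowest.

By office: Delgado, Marchetti, Haddad, Obi and Kowalski (Presiding Appellate Judge); then Moreau, Amari and Reyes (Appellate Judge).
Delgado, Marchetti, Haddad, Obi and Kowalski all have date of first judicial appointment 20 Nov 1996, so the next rule applies.
Among Delgado, Marchetti, Haddad, Obi and Kowalski, by date of commission (earlier first): Delgado (2005-11-02) before Marchetti (2013-03-05) before Haddad (2013-03-21) before Obi (2013-07-09) before Kowalski (2016-12-26).
Among Moreau, Amari and Reyes, by date of first judicial appointment (earlier first): Moreau (15 Oct 1992) before Amari and Reyes (22 May 1993).
Among Amari and Reyes, by date of commission (earlier first): Amari (2013-11-27) before Reyes (2015-09-22).
Full order: Delgado, Marchetti, Haddad, Obi, Kowalski, Moreau, Amari, Reyes.

Delgado, Marchetti, Haddad, Obi, Kowalski, Moreau, Amari, Reyes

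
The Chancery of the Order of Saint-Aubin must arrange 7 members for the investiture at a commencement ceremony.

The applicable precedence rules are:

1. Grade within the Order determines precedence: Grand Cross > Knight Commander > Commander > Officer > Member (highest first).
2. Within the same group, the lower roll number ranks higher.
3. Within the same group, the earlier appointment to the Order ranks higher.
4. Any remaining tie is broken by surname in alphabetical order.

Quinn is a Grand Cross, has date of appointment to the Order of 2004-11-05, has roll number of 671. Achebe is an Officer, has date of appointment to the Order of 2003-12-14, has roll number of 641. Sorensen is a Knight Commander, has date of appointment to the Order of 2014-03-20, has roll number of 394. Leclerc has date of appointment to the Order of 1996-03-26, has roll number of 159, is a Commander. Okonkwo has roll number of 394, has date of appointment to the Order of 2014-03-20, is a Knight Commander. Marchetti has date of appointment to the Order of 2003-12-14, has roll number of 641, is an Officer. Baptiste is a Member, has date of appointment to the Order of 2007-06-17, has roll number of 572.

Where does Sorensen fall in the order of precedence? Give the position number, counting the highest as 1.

3

By grade within the Order: Quinn (Grand Cross); then Okonkwo and Sorensen (Knight Commander); then Leclerc (Commander); then Achebe and Marchetti (Officer); then Baptiste (Member).
Okonkwo and Sorensen both have roll number 394, so the next rule applies.
Okonkwo and Sorensen both have date of appointment to the Order 2014-03-20, so the next rule applies.
Among Okonkwo and Sorensen, alphabetically by surname: Okonkwo before Sorensen.
Achebe and Marchetti both have roll number 641, so the next rule applies.
Achebe and Marchetti both have date of appointment to the Order 2003-12-14, so the next rule applies.
Among Achebe and Marchetti, alphabetically by surname: Achebe before Marchetti.
Order: Quinn, Okonkwo, Sorensen, Leclerc, Achebe, Marchetti, Baptiste. So position 3.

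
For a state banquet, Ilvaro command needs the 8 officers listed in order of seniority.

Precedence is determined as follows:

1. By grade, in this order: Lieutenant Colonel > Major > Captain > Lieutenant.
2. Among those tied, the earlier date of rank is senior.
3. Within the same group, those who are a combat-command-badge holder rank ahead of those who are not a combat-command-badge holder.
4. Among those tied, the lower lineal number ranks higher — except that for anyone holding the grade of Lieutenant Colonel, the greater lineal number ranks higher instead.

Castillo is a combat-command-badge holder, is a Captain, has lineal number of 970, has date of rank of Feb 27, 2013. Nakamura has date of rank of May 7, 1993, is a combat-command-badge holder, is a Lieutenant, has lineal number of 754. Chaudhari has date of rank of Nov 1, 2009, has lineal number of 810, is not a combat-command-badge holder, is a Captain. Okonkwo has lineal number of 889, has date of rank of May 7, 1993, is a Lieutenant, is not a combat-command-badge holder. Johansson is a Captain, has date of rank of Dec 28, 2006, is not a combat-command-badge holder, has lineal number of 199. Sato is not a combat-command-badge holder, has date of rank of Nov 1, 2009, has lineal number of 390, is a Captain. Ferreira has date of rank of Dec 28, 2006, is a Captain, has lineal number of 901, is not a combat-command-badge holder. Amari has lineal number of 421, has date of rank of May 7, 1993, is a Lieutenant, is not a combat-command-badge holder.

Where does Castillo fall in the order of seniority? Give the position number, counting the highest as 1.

5

By grade: Johansson, Ferreira, Sato, Chaudhari and Castillo (Captain); then Nakamura, Amari and Okonkwo (Lieutenant).
Among Johansson, Ferreira, Sato, Chaudhari and Castillo, by date of rank (earlier first): Johansson and Ferreira (Dec 28, 2006) before Sato and Chaudhari (Nov 1, 2009) before Castillo (Feb 27, 2013).
Johansson and Ferreira are each not a combat-command-badge holder, so the next rule applies.
Among Johansson and Ferreira, by lineal number (lower first): Johansson (199) before Ferreira (901).
Sato and Chaudhari are each not a combat-command-badge holder, so the next rule applies.
Among Sato and Chaudhari, by lineal number (lower first): Sato (390) before Chaudhari (810).
Nakamura, Amari and Okonkwo all have date of rank May 7, 1993, so the next rule applies.
Among Nakamura, Amari and Okonkwo, a combat-command-badge holder before not a combat-command-badge holder: Nakamura (a combat-command-badge holder) before Amari and Okonkwo (not a combat-command-badge holder).
Among Amari and Okonkwo, by lineal number (lower first): Amari (421) before Okonkwo (889).
Order: Johansson, Ferreira, Sato, Chaudhari, Castillo, Nakamura, Amari, Okonkwo. So position 5.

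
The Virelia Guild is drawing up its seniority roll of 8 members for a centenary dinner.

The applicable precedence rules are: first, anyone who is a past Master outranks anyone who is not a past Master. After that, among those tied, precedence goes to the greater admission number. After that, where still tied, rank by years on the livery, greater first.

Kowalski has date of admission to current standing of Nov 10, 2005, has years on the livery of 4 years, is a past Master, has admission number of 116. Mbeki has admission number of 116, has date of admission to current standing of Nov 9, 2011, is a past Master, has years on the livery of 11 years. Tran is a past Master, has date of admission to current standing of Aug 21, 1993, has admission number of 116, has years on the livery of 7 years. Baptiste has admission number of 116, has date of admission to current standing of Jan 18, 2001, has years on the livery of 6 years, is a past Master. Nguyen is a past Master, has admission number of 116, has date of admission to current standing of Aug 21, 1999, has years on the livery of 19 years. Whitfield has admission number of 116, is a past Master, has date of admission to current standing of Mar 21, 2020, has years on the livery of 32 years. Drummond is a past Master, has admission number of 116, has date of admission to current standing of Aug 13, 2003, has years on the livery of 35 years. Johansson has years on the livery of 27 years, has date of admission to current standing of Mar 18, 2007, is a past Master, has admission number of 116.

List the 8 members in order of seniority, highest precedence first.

By the first rule: Drummond, Whitfield, Johansson, Nguyen, Mbeki, Tran, Baptiste and Kowalski (each a past Master).
Drummond, Whitfield, Johansson, Nguyen, Mbeki, Tran, Baptiste and Kowalski all have admission number 116, so the next rule applies.
Among Drummond, Whitfield, Johansson, Nguyen, Mbeki, Tran, Baptiste and Kowalski, by years on the livery (higher first): Drummond (35 years) before Whitfield (32 years) before Johansson (27 years) before Nguyen (19 years) before Mbeki (11 years) before Tran (7 years) before Baptiste (6 years) before Kowalski (4 years).
Full order: Drummond, Whitfield, Johansson, Nguyen, Mbeki, Tran, Baptiste, Kowalski.

Drummond, Whitfield, Johansson, Nguyen, Mbeki, Tran, Baptiste, Kowalski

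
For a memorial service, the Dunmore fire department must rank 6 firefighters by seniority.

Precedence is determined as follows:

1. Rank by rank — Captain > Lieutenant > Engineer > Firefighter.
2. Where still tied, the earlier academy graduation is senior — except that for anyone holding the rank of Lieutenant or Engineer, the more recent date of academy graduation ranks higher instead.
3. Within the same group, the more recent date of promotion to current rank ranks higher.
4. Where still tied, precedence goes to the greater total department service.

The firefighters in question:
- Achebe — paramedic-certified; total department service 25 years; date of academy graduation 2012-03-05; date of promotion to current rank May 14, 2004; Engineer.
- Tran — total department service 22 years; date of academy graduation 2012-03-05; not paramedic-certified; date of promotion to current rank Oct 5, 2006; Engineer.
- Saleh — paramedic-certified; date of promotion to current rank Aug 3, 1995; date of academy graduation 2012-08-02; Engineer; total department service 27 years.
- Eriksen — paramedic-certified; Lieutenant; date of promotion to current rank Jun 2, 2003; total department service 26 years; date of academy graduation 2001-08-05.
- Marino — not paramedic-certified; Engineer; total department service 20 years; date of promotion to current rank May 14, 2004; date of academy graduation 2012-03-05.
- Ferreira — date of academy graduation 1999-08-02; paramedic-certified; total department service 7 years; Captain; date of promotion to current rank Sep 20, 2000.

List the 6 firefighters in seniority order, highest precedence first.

By rank: Ferreira (Captain); then Eriksen (Lieutenant); then Saleh, Tran, Achebe and Marino (Engineer).
Among Saleh, Tran, Achebe and Marino, by date of academy graduation (later first) (reversed rule for this group): Saleh (2012-08-02) before Tran, Achebe and Marino (2012-03-05).
Among Tran, Achebe and Marino, by date of promotion to current rank (later first): Tran (Oct 5, 2006) before Achebe and Marino (May 14, 2004).
Among Achebe and Marino, by total department service (higher first): Achebe (25 years) before Marino (20 years).
Full order: Ferreira, Eriksen, Saleh, Tran, Achebe, Marino.

Ferreira, Eriksen, Saleh, Tran, Achebe, Marino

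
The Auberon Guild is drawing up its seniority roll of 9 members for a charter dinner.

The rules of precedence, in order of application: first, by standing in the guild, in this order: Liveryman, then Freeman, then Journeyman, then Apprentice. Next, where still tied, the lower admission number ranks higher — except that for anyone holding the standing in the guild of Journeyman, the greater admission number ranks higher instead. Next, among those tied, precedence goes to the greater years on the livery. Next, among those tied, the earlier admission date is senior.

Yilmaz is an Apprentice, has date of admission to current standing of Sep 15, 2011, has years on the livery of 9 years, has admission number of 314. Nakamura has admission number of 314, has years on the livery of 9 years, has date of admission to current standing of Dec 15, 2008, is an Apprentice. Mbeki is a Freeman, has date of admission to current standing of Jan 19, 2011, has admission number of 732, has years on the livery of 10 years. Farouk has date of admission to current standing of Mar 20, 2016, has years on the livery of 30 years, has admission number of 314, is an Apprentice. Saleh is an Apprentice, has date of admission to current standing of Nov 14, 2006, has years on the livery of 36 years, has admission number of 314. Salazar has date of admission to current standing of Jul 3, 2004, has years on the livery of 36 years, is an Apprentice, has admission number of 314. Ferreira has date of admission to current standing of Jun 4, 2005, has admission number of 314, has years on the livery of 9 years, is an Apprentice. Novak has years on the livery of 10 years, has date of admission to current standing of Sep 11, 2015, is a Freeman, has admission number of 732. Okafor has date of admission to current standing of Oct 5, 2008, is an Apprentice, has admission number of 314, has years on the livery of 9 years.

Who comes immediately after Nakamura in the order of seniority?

Yilmaz

By standing in the guild: Mbeki and Novak (Freeman); then Salazar, Saleh, Farouk, Ferreira, Okafor, Nakamura and Yilmaz (Apprentice).
Mbeki and Novak both have admission number 732, so the next rule applies.
Mbeki and Novak both have years on the livery 10 years, so the next rule applies.
Among Mbeki and Novak, by date of admission to current standing (earlier first): Mbeki (Jan 19, 2011) before Novak (Sep 11, 2015).
Salazar, Saleh, Farouk, Ferreira, Okafor, Nakamura and Yilmaz all have admission number 314, so the next rule applies.
Among Salazar, Saleh, Farouk, Ferreira, Okafor, Nakamura and Yilmaz, by years on the livery (higher first): Salazar and Saleh (36 years) before Farouk (30 years) before Ferreira, Okafor, Nakamura and Yilmaz (9 years).
Among Salazar and Saleh, by date of admission to current standing (earlier first): Salazar (Jul 3, 2004) before Saleh (Nov 14, 2006).
Among Ferreira, Okafor, Nakamura and Yilmaz, by date of admission to current standing (earlier first): Ferreira (Jun 4, 2005) before Okafor (Oct 5, 2008) before Nakamura (Dec 15, 2008) before Yilmaz (Sep 15, 2011).
Order: Mbeki, Novak, Salazar, Saleh, Farouk, Ferreira, Okafor, Nakamura, Yilmaz.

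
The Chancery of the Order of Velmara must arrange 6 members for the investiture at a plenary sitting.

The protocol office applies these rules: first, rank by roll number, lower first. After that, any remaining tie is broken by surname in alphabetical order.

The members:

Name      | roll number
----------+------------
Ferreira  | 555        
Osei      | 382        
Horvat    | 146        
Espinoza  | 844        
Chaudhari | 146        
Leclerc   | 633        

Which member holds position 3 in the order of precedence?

Osei

By roll number (lower first): Chaudhari and Horvat (both 146); then Osei (382); then Ferreira (555); then Leclerc (633); then Espinoza (844).
Among Chaudhari and Horvat, alphabetically by surname: Chaudhari before Horvat.
Order: Chaudhari, Horvat, Osei, Ferreira, Leclerc, Espinoza.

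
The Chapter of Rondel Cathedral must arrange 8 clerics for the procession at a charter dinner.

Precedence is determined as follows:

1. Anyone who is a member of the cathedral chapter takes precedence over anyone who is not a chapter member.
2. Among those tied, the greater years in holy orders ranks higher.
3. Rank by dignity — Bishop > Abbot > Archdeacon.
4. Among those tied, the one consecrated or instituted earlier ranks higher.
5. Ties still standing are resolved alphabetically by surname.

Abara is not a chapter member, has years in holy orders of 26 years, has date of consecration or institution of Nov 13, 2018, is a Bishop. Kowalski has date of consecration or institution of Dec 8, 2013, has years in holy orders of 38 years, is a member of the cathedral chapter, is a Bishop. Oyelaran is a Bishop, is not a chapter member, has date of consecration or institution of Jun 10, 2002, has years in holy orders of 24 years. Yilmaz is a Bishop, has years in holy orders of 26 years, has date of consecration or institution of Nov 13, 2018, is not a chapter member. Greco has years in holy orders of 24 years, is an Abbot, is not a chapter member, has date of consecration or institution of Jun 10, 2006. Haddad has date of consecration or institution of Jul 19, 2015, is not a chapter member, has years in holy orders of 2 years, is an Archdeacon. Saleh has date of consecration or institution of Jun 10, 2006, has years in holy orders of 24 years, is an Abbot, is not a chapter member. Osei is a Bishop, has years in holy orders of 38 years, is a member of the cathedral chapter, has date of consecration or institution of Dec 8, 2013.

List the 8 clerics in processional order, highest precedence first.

By the first rule: Kowalski and Osei (both a member of the cathedral chapter); then Abara, Yilmaz, Oyelaran, Greco, Saleh and Haddad (each not a chapter member).
Kowalski and Osei both have years in holy orders 38 years, so the next rule applies.
Kowalski and Osei are each Bishop, so the next rule applies.
Kowalski and Osei both have date of consecration or institution Dec 8, 2013, so the next rule applies.
Among Kowalski and Osei, alphabetically by surname: Kowalski before Osei.
Among Abara, Yilmaz, Oyelaran, Greco, Saleh and Haddad, by years in holy orders (higher first): Abara and Yilmaz (26 years) before Oyelaran, Greco and Saleh (24 years) before Haddad (2 years).
Abara and Yilmaz are each Bishop, so the next rule applies.
Abara and Yilmaz both have date of consecration or institution Nov 13, 2018, so the next rule applies.
Among Abara and Yilmaz, alphabetically by surname: Abara before Yilmaz.
Among Oyelaran, Greco and Saleh, by dignity: Oyelaran (Bishop) before Greco and Saleh (Abbot).
Greco and Saleh both have date of consecration or institution Jun 10, 2006, so the next rule applies.
Among Greco and Saleh, alphabetically by surname: Greco before Saleh.
Full order: Kowalski, Osei, Abara, Yilmaz, Oyelaran, Greco, Saleh, Haddad.

Kowalski, Osei, Abara, Yilmaz, Oyelaran, Greco, Saleh, Haddad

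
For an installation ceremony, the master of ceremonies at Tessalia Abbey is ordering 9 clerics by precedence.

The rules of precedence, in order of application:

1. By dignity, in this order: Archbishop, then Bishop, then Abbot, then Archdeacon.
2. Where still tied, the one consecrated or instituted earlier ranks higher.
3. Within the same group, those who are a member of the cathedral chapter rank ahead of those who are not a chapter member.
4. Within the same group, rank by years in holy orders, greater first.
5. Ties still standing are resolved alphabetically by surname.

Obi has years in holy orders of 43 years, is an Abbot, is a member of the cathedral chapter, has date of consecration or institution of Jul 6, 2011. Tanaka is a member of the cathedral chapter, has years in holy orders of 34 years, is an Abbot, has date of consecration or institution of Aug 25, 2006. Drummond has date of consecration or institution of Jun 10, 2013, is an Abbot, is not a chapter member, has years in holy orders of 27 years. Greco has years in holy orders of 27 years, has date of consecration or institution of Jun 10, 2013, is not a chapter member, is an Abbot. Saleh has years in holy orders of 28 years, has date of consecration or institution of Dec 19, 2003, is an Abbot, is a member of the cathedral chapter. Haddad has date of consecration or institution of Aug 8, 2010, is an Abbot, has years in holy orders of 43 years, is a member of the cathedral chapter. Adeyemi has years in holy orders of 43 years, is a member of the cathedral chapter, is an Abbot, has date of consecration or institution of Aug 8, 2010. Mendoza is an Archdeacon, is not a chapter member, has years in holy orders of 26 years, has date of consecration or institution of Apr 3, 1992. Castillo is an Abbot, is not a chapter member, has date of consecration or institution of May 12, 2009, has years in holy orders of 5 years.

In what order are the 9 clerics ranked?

Saleh, Tanaka, Castillo, Adeyemi, Haddad, Obi, Drummond, Greco, Mendoza

By dignity: Saleh, Tanaka, Castillo, Adeyemi, Haddad, Obi, Drummond and Greco (Abbot); then Mendoza (Archdeacon).
Among Saleh, Tanaka, Castillo, Adeyemi, Haddad, Obi, Drummond and Greco, by date of consecration or institution (earlier first): Saleh (Dec 19, 2003) before Tanaka (Aug 25, 2006) before Castillo (May 12, 2009) before Adeyemi and Haddad (Aug 8, 2010) before Obi (Jul 6, 2011) before Drummond and Greco (Jun 10, 2013).
Adeyemi and Haddad are each a member of the cathedral chapter, so the next rule applies.
Adeyemi and Haddad both have years in holy orders 43 years, so the next rule applies.
Among Adeyemi and Haddad, alphabetically by surname: Adeyemi before Haddad.
Drummond and Greco are each not a chapter member, so the next rule applies.
Drummond and Greco both have years in holy orders 27 years, so the next rule applies.
Among Drummond and Greco, alphabetically by surname: Drummond before Greco.
Full order: Saleh, Tanaka, Castillo, Adeyemi, Haddad, Obi, Drummond, Greco, Mendoza.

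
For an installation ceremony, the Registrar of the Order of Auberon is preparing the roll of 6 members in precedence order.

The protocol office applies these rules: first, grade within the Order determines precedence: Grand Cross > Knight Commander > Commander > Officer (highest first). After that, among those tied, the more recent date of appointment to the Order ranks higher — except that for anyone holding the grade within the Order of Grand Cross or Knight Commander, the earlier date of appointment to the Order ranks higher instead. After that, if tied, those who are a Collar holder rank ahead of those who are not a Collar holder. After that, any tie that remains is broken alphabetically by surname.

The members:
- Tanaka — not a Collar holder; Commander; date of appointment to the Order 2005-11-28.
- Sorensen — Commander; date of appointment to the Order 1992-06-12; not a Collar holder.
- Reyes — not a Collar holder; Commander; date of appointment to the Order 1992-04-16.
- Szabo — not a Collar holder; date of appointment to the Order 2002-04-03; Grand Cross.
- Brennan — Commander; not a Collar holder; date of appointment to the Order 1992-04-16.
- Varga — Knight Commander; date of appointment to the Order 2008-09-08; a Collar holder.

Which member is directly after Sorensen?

Brennan

By grade within the Order: Szabo (Grand Cross); then Varga (Knight Commander); then Tanaka, Sorensen, Brennan and Reyes (Commander).
Among Tanaka, Sorensen, Brennan and Reyes, by date of appointment to the Order (later first): Tanaka (2005-11-28) before Sorensen (1992-06-12) before Brennan and Reyes (1992-04-16).
Brennan and Reyes are each not a Collar holder, so the next rule applies.
Among Brennan and Reyes, alphabetically by surname: Brennan before Reyes.
Order: Szabo, Varga, Tanaka, Sorensen, Brennan, Reyes.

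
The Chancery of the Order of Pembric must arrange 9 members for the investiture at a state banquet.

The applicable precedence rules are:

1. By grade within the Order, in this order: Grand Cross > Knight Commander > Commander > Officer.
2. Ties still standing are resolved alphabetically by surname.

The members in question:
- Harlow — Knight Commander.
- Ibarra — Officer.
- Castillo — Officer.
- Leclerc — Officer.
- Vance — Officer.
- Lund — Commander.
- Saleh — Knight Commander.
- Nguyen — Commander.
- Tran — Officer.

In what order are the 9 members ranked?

Harlow, Saleh, Lund, Nguyen, Castillo, Ibarra, Leclerc, Tran, Vance

By grade within the Order: Harlow and Saleh (Knight Commander); then Lund and Nguyen (Commander); then Castillo, Ibarra, Leclerc, Tran and Vance (Officer).
Among Harlow and Saleh, alphabetically by surname: Harlow before Saleh.
Among Lund and Nguyen, alphabetically by surname: Lund before Nguyen.
Among Castillo, Ibarra, Leclerc, Tran and Vance, alphabetically by surname: Castillo before Ibarra before Leclerc before Tran before Vance.
Full order: Harlow, Saleh, Lund, Nguyen, Castillo, Ibarra, Leclerc, Tran, Vance.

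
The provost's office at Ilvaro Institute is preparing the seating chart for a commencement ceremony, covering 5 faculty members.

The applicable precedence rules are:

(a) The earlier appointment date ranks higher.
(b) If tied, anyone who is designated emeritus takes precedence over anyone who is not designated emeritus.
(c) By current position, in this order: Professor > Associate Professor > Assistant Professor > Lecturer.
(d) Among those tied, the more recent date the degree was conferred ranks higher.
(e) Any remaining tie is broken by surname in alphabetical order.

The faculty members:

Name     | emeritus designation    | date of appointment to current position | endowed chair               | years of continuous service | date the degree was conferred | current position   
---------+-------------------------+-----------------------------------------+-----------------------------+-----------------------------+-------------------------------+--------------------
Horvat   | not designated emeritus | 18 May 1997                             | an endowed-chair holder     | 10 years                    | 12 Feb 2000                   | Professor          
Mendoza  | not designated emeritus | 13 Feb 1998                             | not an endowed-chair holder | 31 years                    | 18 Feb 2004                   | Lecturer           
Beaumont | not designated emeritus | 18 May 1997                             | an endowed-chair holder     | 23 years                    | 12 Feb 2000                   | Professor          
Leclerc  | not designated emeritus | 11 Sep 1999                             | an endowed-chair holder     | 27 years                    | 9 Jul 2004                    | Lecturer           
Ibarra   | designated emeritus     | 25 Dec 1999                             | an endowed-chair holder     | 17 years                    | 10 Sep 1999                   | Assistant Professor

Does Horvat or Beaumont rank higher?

By date of appointment to current position (earlier first): Beaumont and Horvat (both 18 May 1997); then Mendoza (13 Feb 1998); then Leclerc (11 Sep 1999); then Ibarra (25 Dec 1999).
Beaumont and Horvat are each not designated emeritus, so the next rule applies.
Beaumont and Horvat are each Professor, so the next rule applies.
Beaumont and Horvat both have date the degree was conferred 12 Feb 2000, so the next rule applies.
Among Beaumont and Horvat, alphabetically by surname: Beaumont before Horvat.
So Beaumont takes precedence.

Beaumont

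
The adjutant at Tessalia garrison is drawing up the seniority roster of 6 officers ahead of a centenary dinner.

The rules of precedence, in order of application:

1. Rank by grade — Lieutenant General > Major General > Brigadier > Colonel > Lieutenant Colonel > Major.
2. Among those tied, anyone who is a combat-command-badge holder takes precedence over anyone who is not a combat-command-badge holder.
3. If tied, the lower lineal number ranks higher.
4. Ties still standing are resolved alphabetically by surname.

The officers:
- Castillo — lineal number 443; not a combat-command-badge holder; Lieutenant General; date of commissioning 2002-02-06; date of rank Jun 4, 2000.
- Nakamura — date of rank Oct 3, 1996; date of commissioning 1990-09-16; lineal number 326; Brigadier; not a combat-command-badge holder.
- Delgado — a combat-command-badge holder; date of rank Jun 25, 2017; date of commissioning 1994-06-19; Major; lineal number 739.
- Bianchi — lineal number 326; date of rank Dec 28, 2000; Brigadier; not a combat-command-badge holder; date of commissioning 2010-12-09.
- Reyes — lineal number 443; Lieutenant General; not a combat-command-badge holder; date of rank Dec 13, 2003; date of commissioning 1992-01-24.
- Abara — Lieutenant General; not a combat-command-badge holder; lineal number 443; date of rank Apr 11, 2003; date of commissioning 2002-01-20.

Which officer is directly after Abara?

By grade: Abara, Castillo and Reyes (Lieutenant General); then Bianchi and Nakamura (Brigadier); then Delgado (Major).
Abara, Castillo and Reyes are each not a combat-command-badge holder, so the next rule applies.
Abara, Castillo and Reyes all have lineal number 443, so the next rule applies.
Among Abara, Castillo and Reyes, alphabetically by surname: Abara before Castillo before Reyes.
Bianchi and Nakamura are each not a combat-command-badge holder, so the next rule applies.
Bianchi and Nakamura both have lineal number 326, so the next rule applies.
Among Bianchi and Nakamura, alphabetically by surname: Bianchi before Nakamura.
Order: Abara, Castillo, Reyes, Bianchi, Nakamura, Delgado.

Castillo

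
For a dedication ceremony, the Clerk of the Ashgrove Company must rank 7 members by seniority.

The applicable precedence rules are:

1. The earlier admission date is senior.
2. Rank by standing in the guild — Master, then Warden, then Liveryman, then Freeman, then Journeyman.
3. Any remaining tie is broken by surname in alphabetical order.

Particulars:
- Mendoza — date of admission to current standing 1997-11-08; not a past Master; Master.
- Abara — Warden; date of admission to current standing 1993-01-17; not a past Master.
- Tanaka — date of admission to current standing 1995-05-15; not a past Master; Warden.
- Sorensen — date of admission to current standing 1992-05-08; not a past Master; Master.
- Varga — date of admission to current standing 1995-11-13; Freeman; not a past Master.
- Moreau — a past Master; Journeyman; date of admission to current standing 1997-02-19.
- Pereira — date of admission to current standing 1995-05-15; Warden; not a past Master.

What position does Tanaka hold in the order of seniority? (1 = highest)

4

By date of admission to current standing (earlier first): Sorensen (1992-05-08); then Abara (1993-01-17); then Pereira and Tanaka (both 1995-05-15); then Varga (1995-11-13); then Moreau (1997-02-19); then Mendoza (1997-11-08).
Pereira and Tanaka are each Warden, so the next rule applies.
Among Pereira and Tanaka, alphabetically by surname: Pereira before Tanaka.
Order: Sorensen, Abara, Pereira, Tanaka, Varga, Moreau, Mendoza. So position 4.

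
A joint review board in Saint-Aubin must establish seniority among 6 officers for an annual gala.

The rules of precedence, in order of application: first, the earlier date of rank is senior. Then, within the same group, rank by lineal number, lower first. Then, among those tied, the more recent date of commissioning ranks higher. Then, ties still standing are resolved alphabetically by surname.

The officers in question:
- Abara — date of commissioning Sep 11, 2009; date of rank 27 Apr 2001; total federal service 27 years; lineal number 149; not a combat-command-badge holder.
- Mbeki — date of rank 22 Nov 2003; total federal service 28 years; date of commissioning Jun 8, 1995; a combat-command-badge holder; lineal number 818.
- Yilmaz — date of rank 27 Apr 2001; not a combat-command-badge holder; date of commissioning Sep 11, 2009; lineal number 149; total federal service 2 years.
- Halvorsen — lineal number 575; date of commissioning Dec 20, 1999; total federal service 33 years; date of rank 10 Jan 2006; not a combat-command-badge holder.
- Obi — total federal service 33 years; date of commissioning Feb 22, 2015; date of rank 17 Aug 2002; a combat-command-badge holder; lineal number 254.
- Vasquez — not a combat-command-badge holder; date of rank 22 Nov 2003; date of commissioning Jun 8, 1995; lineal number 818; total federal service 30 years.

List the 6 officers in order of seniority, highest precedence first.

By date of rank (earlier first): Abara and Yilmaz (both 27 Apr 2001); then Obi (17 Aug 2002); then Mbeki and Vasquez (both 22 Nov 2003); then Halvorsen (10 Jan 2006).
Abara and Yilmaz both have lineal number 149, so the next rule applies.
Abara and Yilmaz both have date of commissioning Sep 11, 2009, so the next rule applies.
Among Abara and Yilmaz, alphabetically by surname: Abara before Yilmaz.
Mbeki and Vasquez both have lineal number 818, so the next rule applies.
Mbeki and Vasquez both have date of commissioning Jun 8, 1995, so the next rule applies.
Among Mbeki and Vasquez, alphabetically by surname: Mbeki before Vasquez.
Full order: Abara, Yilmaz, Obi, Mbeki, Vasquez, Halvorsen.

Abara, Yilmaz, Obi, Mbeki, Vasquez, Halvorsen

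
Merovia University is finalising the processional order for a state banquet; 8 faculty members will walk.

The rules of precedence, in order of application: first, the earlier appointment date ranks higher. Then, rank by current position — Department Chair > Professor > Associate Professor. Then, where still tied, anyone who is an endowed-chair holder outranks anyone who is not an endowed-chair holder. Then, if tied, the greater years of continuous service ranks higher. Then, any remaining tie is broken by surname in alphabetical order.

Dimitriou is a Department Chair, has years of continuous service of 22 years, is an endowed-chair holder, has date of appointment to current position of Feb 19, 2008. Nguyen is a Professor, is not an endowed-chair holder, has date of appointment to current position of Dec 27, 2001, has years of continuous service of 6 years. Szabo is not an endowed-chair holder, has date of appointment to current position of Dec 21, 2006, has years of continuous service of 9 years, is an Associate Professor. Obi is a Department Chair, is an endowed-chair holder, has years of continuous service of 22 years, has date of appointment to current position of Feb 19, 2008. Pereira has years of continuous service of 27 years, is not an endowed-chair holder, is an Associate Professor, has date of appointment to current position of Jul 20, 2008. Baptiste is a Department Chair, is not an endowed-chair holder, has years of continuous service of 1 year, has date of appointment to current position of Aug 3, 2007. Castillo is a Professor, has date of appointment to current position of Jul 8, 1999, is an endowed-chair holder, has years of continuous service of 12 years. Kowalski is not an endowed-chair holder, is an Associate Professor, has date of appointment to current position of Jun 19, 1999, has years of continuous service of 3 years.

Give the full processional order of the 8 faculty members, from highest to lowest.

Kowalski, Castillo, Nguyen, Szabo, Baptiste, Dimitriou, Obi, Pereira

By date of appointment to current position (earlier first): Kowalski (Jun 19, 1999); then Castillo (Jul 8, 1999); then Nguyen (Dec 27, 2001); then Szabo (Dec 21, 2006); then Baptiste (Aug 3, 2007); then Dimitriou and Obi (both Feb 19, 2008); then Pereira (Jul 20, 2008).
Dimitriou and Obi are each Department Chair, so the next rule applies.
Dimitriou and Obi are each an endowed-chair holder, so the next rule applies.
Dimitriou and Obi both have years of continuous service 22 years, so the next rule applies.
Among Dimitriou and Obi, alphabetically by surname: Dimitriou before Obi.
Full order: Kowalski, Castillo, Nguyen, Szabo, Baptiste, Dimitriou, Obi, Pereira.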